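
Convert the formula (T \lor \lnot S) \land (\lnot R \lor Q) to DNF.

(T \lor \lnot S) \land (\lnot R \lor Q)
⇔ (T \land \lnot R) \lor (T \land Q) \lor (\lnot S \land \lnot R) \lor (\lnot S \land Q)   [distribute \land over \lor]

(T \land \lnot R) \lor (T \land Q) \lor (\lnot S \land \lnot R) \lor (\lnot S \land Q)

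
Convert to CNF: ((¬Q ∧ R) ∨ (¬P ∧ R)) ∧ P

((¬Q ∧ R) ∨ (¬P ∧ R)) ∧ P
= (¬Q ∨ ¬P) ∧ (¬Q ∨ R) ∧ (R ∨ ¬P) ∧ (R ∨ R) ∧ P   — distribute ∨ over ∧
= (¬Q ∨ ¬P) ∧ R ∧ P   — simplify

(¬Q ∨ ¬P) ∧ R ∧ P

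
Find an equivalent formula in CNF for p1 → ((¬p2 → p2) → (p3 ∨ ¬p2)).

p1 → ((¬p2 → p2) → (p3 ∨ ¬p2))
≡ ¬p1 ∨ ((¬p2 → p2) → (p3 ∨ ¬p2))   [eliminate →]
≡ ¬p1 ∨ ¬(¬p2 → p2) ∨ p3 ∨ ¬p2   [eliminate →]
≡ ¬p1 ∨ ¬(¬¬p2 ∨ p2) ∨ p3 ∨ ¬p2   [eliminate →]
≡ ¬p1 ∨ (¬¬¬p2 ∧ ¬p2) ∨ p3 ∨ ¬p2   [De Morgan]
≡ ¬p1 ∨ (¬p2 ∧ ¬p2) ∨ p3 ∨ ¬p2   [double negation]
≡ (¬p1 ∨ ¬p2 ∨ p3 ∨ ¬p2) ∧ (¬p1 ∨ ¬p2 ∨ p3 ∨ ¬p2)   [distribute ∨ over ∧]
≡ ¬p1 ∨ ¬p2 ∨ p3   [simplify]

¬p1 ∨ ¬p2 ∨ p3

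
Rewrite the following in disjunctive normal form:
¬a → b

¬a → b
≡ ¬¬a ∨ b   [eliminate →]
≡ a ∨ b   [double negation]

a ∨ b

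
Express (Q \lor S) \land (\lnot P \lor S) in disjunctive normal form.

(Q \land \lnot P) \lor S

(Q \lor S) \land (\lnot P \lor S)
⇔ (Q \land \lnot P) \lor (Q \land S) \lor (S \land \lnot P) \lor (S \land S)   — distribute \land over \lor
⇔ (Q \land \lnot P) \lor S   — simplify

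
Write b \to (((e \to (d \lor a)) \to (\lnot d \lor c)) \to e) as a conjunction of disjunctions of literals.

(\lnot b \lor d \lor e) \land (\lnot b \lor \lnot c \lor e)

b \to (((e \to (d \lor a)) \to (\lnot d \lor c)) \to e)
⇔ \lnot b \lor (((e \to (d \lor a)) \to (\lnot d \lor c)) \to e)   [eliminate \to]
⇔ \lnot b \lor \lnot ((e \to (d \lor a)) \to (\lnot d \lor c)) \lor e   [eliminate \to]
⇔ \lnot b \lor \lnot (\lnot (e \to (d \lor a)) \lor \lnot d \lor c) \lor e   [eliminate \to]
⇔ \lnot b \lor \lnot (\lnot (\lnot e \lor d \lor a) \lor \lnot d \lor c) \lor e   [eliminate \to]
⇔ \lnot b \lor (\lnot \lnot (\lnot e \lor d \lor a) \land \lnot \lnot d \land \lnot c) \lor e   [De Morgan]
⇔ \lnot b \lor ((\lnot e \lor d \lor a) \land \lnot \lnot d \land \lnot c) \lor e   [double negation]
⇔ \lnot b \lor ((\lnot e \lor d \lor a) \land d \land \lnot c) \lor e   [double negation]
⇔ (\lnot b \lor \lnot e \lor d \lor a \lor e) \land (\lnot b \lor d \lor e) \land (\lnot b \lor \lnot c \lor e)   [distribute \lor over \land]
⇔ (\lnot b \lor d \lor e) \land (\lnot b \lor \lnot c \lor e)   [simplify]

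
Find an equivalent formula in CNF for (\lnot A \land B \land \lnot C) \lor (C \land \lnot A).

\lnot A \land (B \lor C)

(\lnot A \land B \land \lnot C) \lor (C \land \lnot A)
= (\lnot A \lor C) \land (\lnot A \lor \lnot A) \land (B \lor C) \land (B \lor \lnot A) \land (\lnot C \lor C) \land (\lnot C \lor \lnot A)
= \lnot A \land (B \lor C)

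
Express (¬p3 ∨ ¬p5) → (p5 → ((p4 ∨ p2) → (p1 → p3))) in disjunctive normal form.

(¬p3 ∨ ¬p5) → (p5 → ((p4 ∨ p2) → (p1 → p3)))
≡ ¬(¬p3 ∨ ¬p5) ∨ (p5 → ((p4 ∨ p2) → (p1 → p3)))
≡ ¬(¬p3 ∨ ¬p5) ∨ ¬p5 ∨ ((p4 ∨ p2) → (p1 → p3))
≡ ¬(¬p3 ∨ ¬p5) ∨ ¬p5 ∨ ¬(p4 ∨ p2) ∨ (p1 → p3)
≡ ¬(¬p3 ∨ ¬p5) ∨ ¬p5 ∨ ¬(p4 ∨ p2) ∨ ¬p1 ∨ p3
≡ (¬¬p3 ∧ ¬¬p5) ∨ ¬p5 ∨ ¬(p4 ∨ p2) ∨ ¬p1 ∨ p3
≡ (p3 ∧ ¬¬p5) ∨ ¬p5 ∨ ¬(p4 ∨ p2) ∨ ¬p1 ∨ p3
≡ (p3 ∧ p5) ∨ ¬p5 ∨ ¬(p4 ∨ p2) ∨ ¬p1 ∨ p3
≡ (p3 ∧ p5) ∨ ¬p5 ∨ (¬p4 ∧ ¬p2) ∨ ¬p1 ∨ p3
≡ ¬p5 ∨ (¬p4 ∧ ¬p2) ∨ ¬p1 ∨ p3

¬p5 ∨ (¬p4 ∧ ¬p2) ∨ ¬p1 ∨ p3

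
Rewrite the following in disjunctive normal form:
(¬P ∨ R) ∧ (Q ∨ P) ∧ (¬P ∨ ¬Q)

(¬P ∧ Q) ∨ (R ∧ P ∧ ¬Q)

(¬P ∨ R) ∧ (Q ∨ P) ∧ (¬P ∨ ¬Q)
≡ (¬P ∧ Q ∧ ¬P) ∨ (¬P ∧ Q ∧ ¬Q) ∨ (¬P ∧ P ∧ ¬P) ∨ (¬P ∧ P ∧ ¬Q) ∨ (R ∧ Q ∧ ¬P) ∨ (R ∧ Q ∧ ¬Q) ∨ (R ∧ P ∧ ¬P) ∨ (R ∧ P ∧ ¬Q)   (distribute ∧ over ∨)
≡ (¬P ∧ Q) ∨ (R ∧ P ∧ ¬Q)   (simplify)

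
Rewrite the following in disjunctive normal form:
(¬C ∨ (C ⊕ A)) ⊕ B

(¬C ∧ ¬B) ∨ (C ∧ ¬A ∧ ¬B) ∨ (C ∧ A ∧ B)

(¬C ∨ (C ⊕ A)) ⊕ B
⇔ ((¬C ∨ (C ⊕ A)) ∧ ¬B) ∨ (¬(¬C ∨ (C ⊕ A)) ∧ B)   [expand ⊕]
⇔ ((¬C ∨ (C ∧ ¬A) ∨ (¬C ∧ A)) ∧ ¬B) ∨ (¬(¬C ∨ (C ⊕ A)) ∧ B)   [expand ⊕]
⇔ ((¬C ∨ (C ∧ ¬A) ∨ (¬C ∧ A)) ∧ ¬B) ∨ (¬(¬C ∨ (C ∧ ¬A) ∨ (¬C ∧ A)) ∧ B)   [expand ⊕]
⇔ ((¬C ∨ (C ∧ ¬A) ∨ (¬C ∧ A)) ∧ ¬B) ∨ (¬¬C ∧ ¬(C ∧ ¬A) ∧ ¬(¬C ∧ A) ∧ B)   [De Morgan]
⇔ ((¬C ∨ (C ∧ ¬A) ∨ (¬C ∧ A)) ∧ ¬B) ∨ (C ∧ ¬(C ∧ ¬A) ∧ ¬(¬C ∧ A) ∧ B)   [double negation]
⇔ ((¬C ∨ (C ∧ ¬A) ∨ (¬C ∧ A)) ∧ ¬B) ∨ (C ∧ (¬C ∨ ¬¬A) ∧ ¬(¬C ∧ A) ∧ B)   [De Morgan]
⇔ ((¬C ∨ (C ∧ ¬A) ∨ (¬C ∧ A)) ∧ ¬B) ∨ (C ∧ (¬C ∨ A) ∧ ¬(¬C ∧ A) ∧ B)   [double negation]
⇔ ((¬C ∨ (C ∧ ¬A) ∨ (¬C ∧ A)) ∧ ¬B) ∨ (C ∧ (¬C ∨ A) ∧ (¬¬C ∨ ¬A) ∧ B)   [De Morgan]
⇔ ((¬C ∨ (C ∧ ¬A) ∨ (¬C ∧ A)) ∧ ¬B) ∨ (C ∧ (¬C ∨ A) ∧ (C ∨ ¬A) ∧ B)   [double negation]
⇔ (¬C ∧ ¬B) ∨ (C ∧ ¬A ∧ ¬B) ∨ (¬C ∧ A ∧ ¬B) ∨ (C ∧ ¬C ∧ C ∧ B) ∨ (C ∧ ¬C ∧ ¬A ∧ B) ∨ (C ∧ A ∧ C ∧ B) ∨ (C ∧ A ∧ ¬A ∧ B)   [distribute ∧ over ∨]
⇔ (¬C ∧ ¬B) ∨ (C ∧ ¬A ∧ ¬B) ∨ (C ∧ A ∧ B)   [simplify]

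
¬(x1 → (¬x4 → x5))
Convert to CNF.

¬(x1 → (¬x4 → x5))
= ¬(¬x1 ∨ (¬x4 → x5))   [eliminate →]
= ¬(¬x1 ∨ ¬¬x4 ∨ x5)   [eliminate →]
= ¬¬x1 ∧ ¬¬¬x4 ∧ ¬x5   [De Morgan]
= x1 ∧ ¬¬¬x4 ∧ ¬x5   [double negation]
= x1 ∧ ¬x4 ∧ ¬x5   [double negation]

x1 ∧ ¬x4 ∧ ¬x5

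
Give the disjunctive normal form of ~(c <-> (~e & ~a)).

~(c <-> (~e & ~a))
≡ ~((c -> (~e & ~a)) & ((~e & ~a) -> c))   — eliminate <->
≡ ~((~c | (~e & ~a)) & ((~e & ~a) -> c))   — eliminate ->
≡ ~((~c | (~e & ~a)) & (~(~e & ~a) | c))   — eliminate ->
≡ ~(~c | (~e & ~a)) | ~(~(~e & ~a) | c)   — De Morgan
≡ (~~c & ~(~e & ~a)) | ~(~(~e & ~a) | c)   — De Morgan
≡ (c & ~(~e & ~a)) | ~(~(~e & ~a) | c)   — double negation
≡ (c & (~~e | ~~a)) | ~(~(~e & ~a) | c)   — De Morgan
≡ (c & (e | ~~a)) | ~(~(~e & ~a) | c)   — double negation
≡ (c & (e | a)) | ~(~(~e & ~a) | c)   — double negation
≡ (c & (e | a)) | (~~(~e & ~a) & ~c)   — De Morgan
≡ (c & (e | a)) | (~e & ~a & ~c)   — double negation
≡ (c & e) | (c & a) | (~e & ~a & ~c)   — distribute & over |

(c & e) | (c & a) | (~e & ~a & ~c)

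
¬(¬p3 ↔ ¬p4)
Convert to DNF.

(¬p3 ∧ p4) ∨ (¬p4 ∧ p3)

¬(¬p3 ↔ ¬p4)
≡ ¬((¬p3 → ¬p4) ∧ (¬p4 → ¬p3))   (eliminate ↔)
≡ ¬((¬¬p3 ∨ ¬p4) ∧ (¬p4 → ¬p3))   (eliminate →)
≡ ¬((¬¬p3 ∨ ¬p4) ∧ (¬¬p4 ∨ ¬p3))   (eliminate →)
≡ ¬(¬¬p3 ∨ ¬p4) ∨ ¬(¬¬p4 ∨ ¬p3)   (De Morgan)
≡ (¬¬¬p3 ∧ ¬¬p4) ∨ ¬(¬¬p4 ∨ ¬p3)   (De Morgan)
≡ (¬p3 ∧ ¬¬p4) ∨ ¬(¬¬p4 ∨ ¬p3)   (double negation)
≡ (¬p3 ∧ p4) ∨ ¬(¬¬p4 ∨ ¬p3)   (double negation)
≡ (¬p3 ∧ p4) ∨ (¬¬¬p4 ∧ ¬¬p3)   (De Morgan)
≡ (¬p3 ∧ p4) ∨ (¬p4 ∧ ¬¬p3)   (double negation)
≡ (¬p3 ∧ p4) ∨ (¬p4 ∧ p3)   (double negation)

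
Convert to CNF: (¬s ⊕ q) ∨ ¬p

(¬s ⊕ q) ∨ ¬p
= ((¬s ∨ q) ∧ ¬(¬s ∧ q)) ∨ ¬p
= ((¬s ∨ q) ∧ (¬¬s ∨ ¬q)) ∨ ¬p
= ((¬s ∨ q) ∧ (s ∨ ¬q)) ∨ ¬p
= (¬s ∨ q ∨ ¬p) ∧ (s ∨ ¬q ∨ ¬p)

(¬s ∨ q ∨ ¬p) ∧ (s ∨ ¬q ∨ ¬p)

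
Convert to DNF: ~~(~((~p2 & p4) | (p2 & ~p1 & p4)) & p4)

~~(~((~p2 & p4) | (p2 & ~p1 & p4)) & p4)
⇔ ~((~p2 & p4) | (p2 & ~p1 & p4)) & p4
⇔ ~(~p2 & p4) & ~(p2 & ~p1 & p4) & p4
⇔ (~~p2 | ~p4) & ~(p2 & ~p1 & p4) & p4
⇔ (p2 | ~p4) & ~(p2 & ~p1 & p4) & p4
⇔ (p2 | ~p4) & (~p2 | ~~p1 | ~p4) & p4
⇔ (p2 | ~p4) & (~p2 | p1 | ~p4) & p4
⇔ (p2 & ~p2 & p4) | (p2 & p1 & p4) | (p2 & ~p4 & p4) | (~p4 & ~p2 & p4) | (~p4 & p1 & p4) | (~p4 & ~p4 & p4)
⇔ p2 & p1 & p4

p2 & p1 & p4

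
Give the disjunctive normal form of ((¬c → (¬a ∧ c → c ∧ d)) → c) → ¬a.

((¬c → (¬a ∧ c → c ∧ d)) → c) → ¬a
≡ ¬((¬c → (¬a ∧ c → c ∧ d)) → c) ∨ ¬a
≡ ¬(¬(¬c → (¬a ∧ c → c ∧ d)) ∨ c) ∨ ¬a
≡ ¬(¬(¬¬c ∨ (¬a ∧ c → c ∧ d)) ∨ c) ∨ ¬a
≡ ¬(¬(¬¬c ∨ ¬(¬a ∧ c) ∨ c ∧ d) ∨ c) ∨ ¬a
≡ ¬¬(¬¬c ∨ ¬(¬a ∧ c) ∨ c ∧ d) ∧ ¬c ∨ ¬a
≡ (¬¬c ∨ ¬(¬a ∧ c) ∨ c ∧ d) ∧ ¬c ∨ ¬a
≡ (c ∨ ¬(¬a ∧ c) ∨ c ∧ d) ∧ ¬c ∨ ¬a
≡ (c ∨ ¬¬a ∨ ¬c ∨ c ∧ d) ∧ ¬c ∨ ¬a
≡ (c ∨ a ∨ ¬c ∨ c ∧ d) ∧ ¬c ∨ ¬a
≡ c ∧ ¬c ∨ a ∧ ¬c ∨ ¬c ∧ ¬c ∨ c ∧ d ∧ ¬c ∨ ¬a
≡ ¬c ∨ ¬a

¬c ∨ ¬a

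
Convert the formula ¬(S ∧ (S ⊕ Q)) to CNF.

¬S ∨ Q

¬(S ∧ (S ⊕ Q))
= ¬(S ∧ (S ∨ Q) ∧ ¬(S ∧ Q))
= ¬S ∨ ¬(S ∨ Q) ∨ ¬¬(S ∧ Q)
= ¬S ∨ (¬S ∧ ¬Q) ∨ ¬¬(S ∧ Q)
= ¬S ∨ (¬S ∧ ¬Q) ∨ (S ∧ Q)
= (¬S ∨ ¬S ∨ S) ∧ (¬S ∨ ¬S ∨ Q) ∧ (¬S ∨ ¬Q ∨ S) ∧ (¬S ∨ ¬Q ∨ Q)
= ¬S ∨ Q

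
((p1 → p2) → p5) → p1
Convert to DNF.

(¬p1 ∧ ¬p5) ∨ (p2 ∧ ¬p5) ∨ p1

((p1 → p2) → p5) → p1
⇔ ¬((p1 → p2) → p5) ∨ p1   [eliminate →]
⇔ ¬(¬(p1 → p2) ∨ p5) ∨ p1   [eliminate →]
⇔ ¬(¬(¬p1 ∨ p2) ∨ p5) ∨ p1   [eliminate →]
⇔ (¬¬(¬p1 ∨ p2) ∧ ¬p5) ∨ p1   [De Morgan]
⇔ ((¬p1 ∨ p2) ∧ ¬p5) ∨ p1   [double negation]
⇔ (¬p1 ∧ ¬p5) ∨ (p2 ∧ ¬p5) ∨ p1   [distribute ∧ over ∨]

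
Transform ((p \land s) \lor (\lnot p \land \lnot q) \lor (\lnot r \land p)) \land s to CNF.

((p \land s) \lor (\lnot p \land \lnot q) \lor (\lnot r \land p)) \land s
= (p \lor \lnot p \lor \lnot r) \land (p \lor \lnot p \lor p) \land (p \lor \lnot q \lor \lnot r) \land (p \lor \lnot q \lor p) \land (s \lor \lnot p \lor \lnot r) \land (s \lor \lnot p \lor p) \land (s \lor \lnot q \lor \lnot r) \land (s \lor \lnot q \lor p) \land s
= (p \lor \lnot q) \land s

(p \lor \lnot q) \land s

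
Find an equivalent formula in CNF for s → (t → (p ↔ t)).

s → (t → (p ↔ t))
= ¬s ∨ (t → (p ↔ t))   [eliminate →]
= ¬s ∨ ¬t ∨ (p ↔ t)   [eliminate →]
= ¬s ∨ ¬t ∨ ((p → t) ∧ (t → p))   [eliminate ↔]
= ¬s ∨ ¬t ∨ ((¬p ∨ t) ∧ (t → p))   [eliminate →]
= ¬s ∨ ¬t ∨ ((¬p ∨ t) ∧ (¬t ∨ p))   [eliminate →]
= (¬s ∨ ¬t ∨ ¬p ∨ t) ∧ (¬s ∨ ¬t ∨ ¬t ∨ p)   [distribute ∨ over ∧]
= ¬s ∨ ¬t ∨ p   [simplify]

¬s ∨ ¬t ∨ p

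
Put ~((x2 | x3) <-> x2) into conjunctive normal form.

~((x2 | x3) <-> x2)
≡ ~(((x2 | x3) -> x2) & (x2 -> (x2 | x3)))   — eliminate <->
≡ ~((~(x2 | x3) | x2) & (x2 -> (x2 | x3)))   — eliminate ->
≡ ~((~(x2 | x3) | x2) & (~x2 | x2 | x3))   — eliminate ->
≡ ~(~(x2 | x3) | x2) | ~(~x2 | x2 | x3)   — De Morgan
≡ (~~(x2 | x3) & ~x2) | ~(~x2 | x2 | x3)   — De Morgan
≡ ((x2 | x3) & ~x2) | ~(~x2 | x2 | x3)   — double negation
≡ ((x2 | x3) & ~x2) | (~~x2 & ~x2 & ~x3)   — De Morgan
≡ ((x2 | x3) & ~x2) | (x2 & ~x2 & ~x3)   — double negation
≡ (x2 | x3 | x2) & (x2 | x3 | ~x2) & (x2 | x3 | ~x3) & (~x2 | x2) & (~x2 | ~x2) & (~x2 | ~x3)   — distribute | over &
≡ (x2 | x3) & ~x2   — simplify

(x2 | x3) & ~x2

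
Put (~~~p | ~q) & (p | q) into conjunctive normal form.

(~p | ~q) & (p | q)

(~~~p | ~q) & (p | q)
≡ (~p | ~q) & (p | q)   [double negation]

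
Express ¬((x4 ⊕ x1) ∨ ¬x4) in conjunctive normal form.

¬((x4 ⊕ x1) ∨ ¬x4)
≡ ¬(((x4 ∨ x1) ∧ ¬(x4 ∧ x1)) ∨ ¬x4)   (expand ⊕)
≡ ¬((x4 ∨ x1) ∧ ¬(x4 ∧ x1)) ∧ ¬¬x4   (De Morgan)
≡ (¬(x4 ∨ x1) ∨ ¬¬(x4 ∧ x1)) ∧ ¬¬x4   (De Morgan)
≡ ((¬x4 ∧ ¬x1) ∨ ¬¬(x4 ∧ x1)) ∧ ¬¬x4   (De Morgan)
≡ ((¬x4 ∧ ¬x1) ∨ (x4 ∧ x1)) ∧ ¬¬x4   (double negation)
≡ ((¬x4 ∧ ¬x1) ∨ (x4 ∧ x1)) ∧ x4   (double negation)
≡ (¬x4 ∨ x4) ∧ (¬x4 ∨ x1) ∧ (¬x1 ∨ x4) ∧ (¬x1 ∨ x1) ∧ x4   (distribute ∨ over ∧)
≡ (¬x4 ∨ x1) ∧ x4   (simplify)

(¬x4 ∨ x1) ∧ x4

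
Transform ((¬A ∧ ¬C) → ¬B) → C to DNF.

(¬A ∧ ¬C ∧ B) ∨ C

((¬A ∧ ¬C) → ¬B) → C
≡ ¬((¬A ∧ ¬C) → ¬B) ∨ C   (eliminate →)
≡ ¬(¬(¬A ∧ ¬C) ∨ ¬B) ∨ C   (eliminate →)
≡ (¬¬(¬A ∧ ¬C) ∧ ¬¬B) ∨ C   (De Morgan)
≡ (¬A ∧ ¬C ∧ ¬¬B) ∨ C   (double negation)
≡ (¬A ∧ ¬C ∧ B) ∨ C   (double negation)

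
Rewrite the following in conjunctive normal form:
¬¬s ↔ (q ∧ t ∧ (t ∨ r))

(¬s ∨ q) ∧ (¬s ∨ t) ∧ (¬q ∨ ¬t ∨ s)

¬¬s ↔ (q ∧ t ∧ (t ∨ r))
≡ (¬¬s → (q ∧ t ∧ (t ∨ r))) ∧ ((q ∧ t ∧ (t ∨ r)) → ¬¬s)
≡ (¬¬¬s ∨ (q ∧ t ∧ (t ∨ r))) ∧ ((q ∧ t ∧ (t ∨ r)) → ¬¬s)
≡ (¬¬¬s ∨ (q ∧ t ∧ (t ∨ r))) ∧ (¬(q ∧ t ∧ (t ∨ r)) ∨ ¬¬s)
≡ (¬s ∨ (q ∧ t ∧ (t ∨ r))) ∧ (¬(q ∧ t ∧ (t ∨ r)) ∨ ¬¬s)
≡ (¬s ∨ (q ∧ t ∧ (t ∨ r))) ∧ (¬q ∨ ¬t ∨ ¬(t ∨ r) ∨ ¬¬s)
≡ (¬s ∨ (q ∧ t ∧ (t ∨ r))) ∧ (¬q ∨ ¬t ∨ (¬t ∧ ¬r) ∨ ¬¬s)
≡ (¬s ∨ (q ∧ t ∧ (t ∨ r))) ∧ (¬q ∨ ¬t ∨ (¬t ∧ ¬r) ∨ s)
≡ (¬s ∨ q) ∧ (¬s ∨ t) ∧ (¬s ∨ t ∨ r) ∧ (¬q ∨ ¬t ∨ ¬t ∨ s) ∧ (¬q ∨ ¬t ∨ ¬r ∨ s)
≡ (¬s ∨ q) ∧ (¬s ∨ t) ∧ (¬q ∨ ¬t ∨ s)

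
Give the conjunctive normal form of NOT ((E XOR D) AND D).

NOT D OR E

NOT ((E XOR D) AND D)
≡ NOT ((E OR D) AND NOT (E AND D) AND D)   [expand XOR]
≡ NOT (E OR D) OR NOT NOT (E AND D) OR NOT D   [De Morgan]
≡ (NOT E AND NOT D) OR NOT NOT (E AND D) OR NOT D   [De Morgan]
≡ (NOT E AND NOT D) OR (E AND D) OR NOT D   [double negation]
≡ (NOT E OR E OR NOT D) AND (NOT E OR D OR NOT D) AND (NOT D OR E OR NOT D) AND (NOT D OR D OR NOT D)   [distribute OR over AND]
≡ NOT D OR E   [simplify]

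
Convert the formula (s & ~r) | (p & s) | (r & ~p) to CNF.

(s | r) & (s | ~p)

(s & ~r) | (p & s) | (r & ~p)
= (s | p | r) & (s | p | ~p) & (s | s | r) & (s | s | ~p) & (~r | p | r) & (~r | p | ~p) & (~r | s | r) & (~r | s | ~p)   (distribute | over &)
= (s | r) & (s | ~p)   (simplify)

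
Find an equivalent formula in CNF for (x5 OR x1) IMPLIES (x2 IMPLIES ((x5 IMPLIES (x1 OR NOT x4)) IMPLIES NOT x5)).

(NOT x5 OR NOT x2 OR NOT x1) AND (NOT x5 OR NOT x2 OR x4)

(x5 OR x1) IMPLIES (x2 IMPLIES ((x5 IMPLIES (x1 OR NOT x4)) IMPLIES NOT x5))
≡ NOT (x5 OR x1) OR (x2 IMPLIES ((x5 IMPLIES (x1 OR NOT x4)) IMPLIES NOT x5))   [eliminate IMPLIES]
≡ NOT (x5 OR x1) OR NOT x2 OR ((x5 IMPLIES (x1 OR NOT x4)) IMPLIES NOT x5)   [eliminate IMPLIES]
≡ NOT (x5 OR x1) OR NOT x2 OR NOT (x5 IMPLIES (x1 OR NOT x4)) OR NOT x5   [eliminate IMPLIES]
≡ NOT (x5 OR x1) OR NOT x2 OR NOT (NOT x5 OR x1 OR NOT x4) OR NOT x5   [eliminate IMPLIES]
≡ (NOT x5 AND NOT x1) OR NOT x2 OR NOT (NOT x5 OR x1 OR NOT x4) OR NOT x5   [De Morgan]
≡ (NOT x5 AND NOT x1) OR NOT x2 OR (NOT NOT x5 AND NOT x1 AND NOT NOT x4) OR NOT x5   [De Morgan]
≡ (NOT x5 AND NOT x1) OR NOT x2 OR (x5 AND NOT x1 AND NOT NOT x4) OR NOT x5   [double negation]
≡ (NOT x5 AND NOT x1) OR NOT x2 OR (x5 AND NOT x1 AND x4) OR NOT x5   [double negation]
≡ (NOT x5 OR NOT x2 OR x5 OR NOT x5) AND (NOT x5 OR NOT x2 OR NOT x1 OR NOT x5) AND (NOT x5 OR NOT x2 OR x4 OR NOT x5) AND (NOT x1 OR NOT x2 OR x5 OR NOT x5) AND (NOT x1 OR NOT x2 OR NOT x1 OR NOT x5) AND (NOT x1 OR NOT x2 OR x4 OR NOT x5)   [distribute OR over AND]
≡ (NOT x5 OR NOT x2 OR NOT x1) AND (NOT x5 OR NOT x2 OR x4)   [simplify]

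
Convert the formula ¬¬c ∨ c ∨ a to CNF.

c ∨ a

¬¬c ∨ c ∨ a
⇔ c ∨ c ∨ a   [double negation]
⇔ c ∨ a   [simplify]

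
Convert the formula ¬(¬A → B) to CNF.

¬(¬A → B)
= ¬(¬¬A ∨ B)   [eliminate →]
= ¬¬¬A ∧ ¬B   [De Morgan]
= ¬A ∧ ¬B   [double negation]

¬A ∧ ¬B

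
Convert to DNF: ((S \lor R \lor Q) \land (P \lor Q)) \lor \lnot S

(S \land P) \lor (R \land P) \lor Q \lor \lnot S

((S \lor R \lor Q) \land (P \lor Q)) \lor \lnot S
= (S \land P) \lor (S \land Q) \lor (R \land P) \lor (R \land Q) \lor (Q \land P) \lor (Q \land Q) \lor \lnot S   (distribute \land over \lor)
= (S \land P) \lor (R \land P) \lor Q \lor \lnot S   (simplify)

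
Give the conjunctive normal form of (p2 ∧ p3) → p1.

¬p2 ∨ ¬p3 ∨ p1

(p2 ∧ p3) → p1
⇔ ¬(p2 ∧ p3) ∨ p1   — eliminate →
⇔ ¬p2 ∨ ¬p3 ∨ p1   — De Morgan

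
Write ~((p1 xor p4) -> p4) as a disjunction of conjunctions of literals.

p1 & ~p4

~((p1 xor p4) -> p4)
≡ ~(~(p1 xor p4) | p4)   (eliminate ->)
≡ ~(~((p1 & ~p4) | (~p1 & p4)) | p4)   (expand xor)
≡ ~~((p1 & ~p4) | (~p1 & p4)) & ~p4   (De Morgan)
≡ ((p1 & ~p4) | (~p1 & p4)) & ~p4   (double negation)
≡ (p1 & ~p4 & ~p4) | (~p1 & p4 & ~p4)   (distribute & over |)
≡ p1 & ~p4   (simplify)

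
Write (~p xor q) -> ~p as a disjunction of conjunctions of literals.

(~p xor q) -> ~p
⇔ ~(~p xor q) | ~p   [eliminate ->]
⇔ ~((~p & ~q) | (~~p & q)) | ~p   [expand xor]
⇔ (~(~p & ~q) & ~(~~p & q)) | ~p   [De Morgan]
⇔ ((~~p | ~~q) & ~(~~p & q)) | ~p   [De Morgan]
⇔ ((p | ~~q) & ~(~~p & q)) | ~p   [double negation]
⇔ ((p | q) & ~(~~p & q)) | ~p   [double negation]
⇔ ((p | q) & (~~~p | ~q)) | ~p   [De Morgan]
⇔ ((p | q) & (~p | ~q)) | ~p   [double negation]
⇔ (p & ~p) | (p & ~q) | (q & ~p) | (q & ~q) | ~p   [distribute & over |]
⇔ (p & ~q) | ~p   [simplify]

(p & ~q) | ~p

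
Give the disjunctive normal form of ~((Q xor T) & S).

(~Q & ~T) | (T & Q) | ~S

~((Q xor T) & S)
= ~(((Q & ~T) | (~Q & T)) & S)   [expand xor]
= ~((Q & ~T) | (~Q & T)) | ~S   [De Morgan]
= (~(Q & ~T) & ~(~Q & T)) | ~S   [De Morgan]
= ((~Q | ~~T) & ~(~Q & T)) | ~S   [De Morgan]
= ((~Q | T) & ~(~Q & T)) | ~S   [double negation]
= ((~Q | T) & (~~Q | ~T)) | ~S   [De Morgan]
= ((~Q | T) & (Q | ~T)) | ~S   [double negation]
= (~Q & Q) | (~Q & ~T) | (T & Q) | (T & ~T) | ~S   [distribute & over |]
= (~Q & ~T) | (T & Q) | ~S   [simplify]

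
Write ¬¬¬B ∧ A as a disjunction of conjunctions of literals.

¬¬¬B ∧ A
≡ ¬B ∧ A   (double negation)

¬B ∧ A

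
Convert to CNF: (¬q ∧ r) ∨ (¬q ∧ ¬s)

¬q ∧ (r ∨ ¬s)

(¬q ∧ r) ∨ (¬q ∧ ¬s)
≡ (¬q ∨ ¬q) ∧ (¬q ∨ ¬s) ∧ (r ∨ ¬q) ∧ (r ∨ ¬s)
≡ ¬q ∧ (r ∨ ¬s)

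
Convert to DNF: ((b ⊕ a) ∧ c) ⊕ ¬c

(b ∧ ¬a ∧ c) ∨ (¬b ∧ a ∧ c) ∨ ¬c

((b ⊕ a) ∧ c) ⊕ ¬c
≡ ((b ⊕ a) ∧ c ∧ ¬¬c) ∨ (¬((b ⊕ a) ∧ c) ∧ ¬c)   (expand ⊕)
≡ (((b ∧ ¬a) ∨ (¬b ∧ a)) ∧ c ∧ ¬¬c) ∨ (¬((b ⊕ a) ∧ c) ∧ ¬c)   (expand ⊕)
≡ (((b ∧ ¬a) ∨ (¬b ∧ a)) ∧ c ∧ ¬¬c) ∨ (¬(((b ∧ ¬a) ∨ (¬b ∧ a)) ∧ c) ∧ ¬c)   (expand ⊕)
≡ (((b ∧ ¬a) ∨ (¬b ∧ a)) ∧ c ∧ c) ∨ (¬(((b ∧ ¬a) ∨ (¬b ∧ a)) ∧ c) ∧ ¬c)   (double negation)
≡ (((b ∧ ¬a) ∨ (¬b ∧ a)) ∧ c ∧ c) ∨ ((¬((b ∧ ¬a) ∨ (¬b ∧ a)) ∨ ¬c) ∧ ¬c)   (De Morgan)
≡ (((b ∧ ¬a) ∨ (¬b ∧ a)) ∧ c ∧ c) ∨ (((¬(b ∧ ¬a) ∧ ¬(¬b ∧ a)) ∨ ¬c) ∧ ¬c)   (De Morgan)
≡ (((b ∧ ¬a) ∨ (¬b ∧ a)) ∧ c ∧ c) ∨ ((((¬b ∨ ¬¬a) ∧ ¬(¬b ∧ a)) ∨ ¬c) ∧ ¬c)   (De Morgan)
≡ (((b ∧ ¬a) ∨ (¬b ∧ a)) ∧ c ∧ c) ∨ ((((¬b ∨ a) ∧ ¬(¬b ∧ a)) ∨ ¬c) ∧ ¬c)   (double negation)
≡ (((b ∧ ¬a) ∨ (¬b ∧ a)) ∧ c ∧ c) ∨ ((((¬b ∨ a) ∧ (¬¬b ∨ ¬a)) ∨ ¬c) ∧ ¬c)   (De Morgan)
≡ (((b ∧ ¬a) ∨ (¬b ∧ a)) ∧ c ∧ c) ∨ ((((¬b ∨ a) ∧ (b ∨ ¬a)) ∨ ¬c) ∧ ¬c)   (double negation)
≡ (b ∧ ¬a ∧ c ∧ c) ∨ (¬b ∧ a ∧ c ∧ c) ∨ (¬b ∧ b ∧ ¬c) ∨ (¬b ∧ ¬a ∧ ¬c) ∨ (a ∧ b ∧ ¬c) ∨ (a ∧ ¬a ∧ ¬c) ∨ (¬c ∧ ¬c)   (distribute ∧ over ∨)
≡ (b ∧ ¬a ∧ c) ∨ (¬b ∧ a ∧ c) ∨ ¬c   (simplify)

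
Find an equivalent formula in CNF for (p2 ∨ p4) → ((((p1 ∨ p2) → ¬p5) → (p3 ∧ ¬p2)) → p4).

(p2 ∨ p4) → ((((p1 ∨ p2) → ¬p5) → (p3 ∧ ¬p2)) → p4)
⇔ ¬(p2 ∨ p4) ∨ ((((p1 ∨ p2) → ¬p5) → (p3 ∧ ¬p2)) → p4)   [eliminate →]
⇔ ¬(p2 ∨ p4) ∨ ¬(((p1 ∨ p2) → ¬p5) → (p3 ∧ ¬p2)) ∨ p4   [eliminate →]
⇔ ¬(p2 ∨ p4) ∨ ¬(¬((p1 ∨ p2) → ¬p5) ∨ (p3 ∧ ¬p2)) ∨ p4   [eliminate →]
⇔ ¬(p2 ∨ p4) ∨ ¬(¬(¬(p1 ∨ p2) ∨ ¬p5) ∨ (p3 ∧ ¬p2)) ∨ p4   [eliminate →]
⇔ (¬p2 ∧ ¬p4) ∨ ¬(¬(¬(p1 ∨ p2) ∨ ¬p5) ∨ (p3 ∧ ¬p2)) ∨ p4   [De Morgan]
⇔ (¬p2 ∧ ¬p4) ∨ (¬¬(¬(p1 ∨ p2) ∨ ¬p5) ∧ ¬(p3 ∧ ¬p2)) ∨ p4   [De Morgan]
⇔ (¬p2 ∧ ¬p4) ∨ ((¬(p1 ∨ p2) ∨ ¬p5) ∧ ¬(p3 ∧ ¬p2)) ∨ p4   [double negation]
⇔ (¬p2 ∧ ¬p4) ∨ (((¬p1 ∧ ¬p2) ∨ ¬p5) ∧ ¬(p3 ∧ ¬p2)) ∨ p4   [De Morgan]
⇔ (¬p2 ∧ ¬p4) ∨ (((¬p1 ∧ ¬p2) ∨ ¬p5) ∧ (¬p3 ∨ ¬¬p2)) ∨ p4   [De Morgan]
⇔ (¬p2 ∧ ¬p4) ∨ (((¬p1 ∧ ¬p2) ∨ ¬p5) ∧ (¬p3 ∨ p2)) ∨ p4   [double negation]
⇔ (¬p2 ∨ ¬p1 ∨ ¬p5 ∨ p4) ∧ (¬p2 ∨ ¬p2 ∨ ¬p5 ∨ p4) ∧ (¬p2 ∨ ¬p3 ∨ p2 ∨ p4) ∧ (¬p4 ∨ ¬p1 ∨ ¬p5 ∨ p4) ∧ (¬p4 ∨ ¬p2 ∨ ¬p5 ∨ p4) ∧ (¬p4 ∨ ¬p3 ∨ p2 ∨ p4)   [distribute ∨ over ∧]
⇔ ¬p2 ∨ ¬p5 ∨ p4   [simplify]

¬p2 ∨ ¬p5 ∨ p4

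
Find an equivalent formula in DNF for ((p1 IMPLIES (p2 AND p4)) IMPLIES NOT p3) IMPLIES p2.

((p1 IMPLIES (p2 AND p4)) IMPLIES NOT p3) IMPLIES p2
≡ NOT ((p1 IMPLIES (p2 AND p4)) IMPLIES NOT p3) OR p2
≡ NOT (NOT (p1 IMPLIES (p2 AND p4)) OR NOT p3) OR p2
≡ NOT (NOT (NOT p1 OR (p2 AND p4)) OR NOT p3) OR p2
≡ (NOT NOT (NOT p1 OR (p2 AND p4)) AND NOT NOT p3) OR p2
≡ ((NOT p1 OR (p2 AND p4)) AND NOT NOT p3) OR p2
≡ ((NOT p1 OR (p2 AND p4)) AND p3) OR p2
≡ (NOT p1 AND p3) OR (p2 AND p4 AND p3) OR p2
≡ (NOT p1 AND p3) OR p2

(NOT p1 AND p3) OR p2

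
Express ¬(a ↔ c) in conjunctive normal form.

¬(a ↔ c)
⇔ ¬((a → c) ∧ (c → a))
⇔ ¬((¬a ∨ c) ∧ (c → a))
⇔ ¬((¬a ∨ c) ∧ (¬c ∨ a))
⇔ ¬(¬a ∨ c) ∨ ¬(¬c ∨ a)
⇔ (¬¬a ∧ ¬c) ∨ ¬(¬c ∨ a)
⇔ (a ∧ ¬c) ∨ ¬(¬c ∨ a)
⇔ (a ∧ ¬c) ∨ (¬¬c ∧ ¬a)
⇔ (a ∧ ¬c) ∨ (c ∧ ¬a)
⇔ (a ∨ c) ∧ (a ∨ ¬a) ∧ (¬c ∨ c) ∧ (¬c ∨ ¬a)
⇔ (a ∨ c) ∧ (¬c ∨ ¬a)

(a ∨ c) ∧ (¬c ∨ ¬a)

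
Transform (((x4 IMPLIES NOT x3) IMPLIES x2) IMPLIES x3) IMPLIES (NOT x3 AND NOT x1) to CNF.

(((x4 IMPLIES NOT x3) IMPLIES x2) IMPLIES x3) IMPLIES (NOT x3 AND NOT x1)
≡ NOT (((x4 IMPLIES NOT x3) IMPLIES x2) IMPLIES x3) OR (NOT x3 AND NOT x1)   [eliminate IMPLIES]
≡ NOT (NOT ((x4 IMPLIES NOT x3) IMPLIES x2) OR x3) OR (NOT x3 AND NOT x1)   [eliminate IMPLIES]
≡ NOT (NOT (NOT (x4 IMPLIES NOT x3) OR x2) OR x3) OR (NOT x3 AND NOT x1)   [eliminate IMPLIES]
≡ NOT (NOT (NOT (NOT x4 OR NOT x3) OR x2) OR x3) OR (NOT x3 AND NOT x1)   [eliminate IMPLIES]
≡ (NOT NOT (NOT (NOT x4 OR NOT x3) OR x2) AND NOT x3) OR (NOT x3 AND NOT x1)   [De Morgan]
≡ ((NOT (NOT x4 OR NOT x3) OR x2) AND NOT x3) OR (NOT x3 AND NOT x1)   [double negation]
≡ (((NOT NOT x4 AND NOT NOT x3) OR x2) AND NOT x3) OR (NOT x3 AND NOT x1)   [De Morgan]
≡ (((x4 AND NOT NOT x3) OR x2) AND NOT x3) OR (NOT x3 AND NOT x1)   [double negation]
≡ (((x4 AND x3) OR x2) AND NOT x3) OR (NOT x3 AND NOT x1)   [double negation]
≡ (x4 OR x2 OR NOT x3) AND (x4 OR x2 OR NOT x1) AND (x3 OR x2 OR NOT x3) AND (x3 OR x2 OR NOT x1) AND (NOT x3 OR NOT x3) AND (NOT x3 OR NOT x1)   [distribute OR over AND]
≡ (x4 OR x2 OR NOT x1) AND (x3 OR x2 OR NOT x1) AND NOT x3   [simplify]

(x4 OR x2 OR NOT x1) AND (x3 OR x2 OR NOT x1) AND NOT x3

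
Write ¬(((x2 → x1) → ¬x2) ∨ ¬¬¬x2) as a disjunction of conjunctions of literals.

¬(((x2 → x1) → ¬x2) ∨ ¬¬¬x2)
≡ ¬(¬(x2 → x1) ∨ ¬x2 ∨ ¬¬¬x2)
≡ ¬(¬(¬x2 ∨ x1) ∨ ¬x2 ∨ ¬¬¬x2)
≡ ¬¬(¬x2 ∨ x1) ∧ ¬¬x2 ∧ ¬¬¬¬x2
≡ (¬x2 ∨ x1) ∧ ¬¬x2 ∧ ¬¬¬¬x2
≡ (¬x2 ∨ x1) ∧ x2 ∧ ¬¬¬¬x2
≡ (¬x2 ∨ x1) ∧ x2 ∧ ¬¬x2
≡ (¬x2 ∨ x1) ∧ x2 ∧ x2
≡ (¬x2 ∧ x2 ∧ x2) ∨ (x1 ∧ x2 ∧ x2)
≡ x1 ∧ x2

x1 ∧ x2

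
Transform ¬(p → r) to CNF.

¬(p → r)
= ¬(¬p ∨ r)   [eliminate →]
= ¬¬p ∧ ¬r   [De Morgan]
= p ∧ ¬r   [double negation]

p ∧ ¬r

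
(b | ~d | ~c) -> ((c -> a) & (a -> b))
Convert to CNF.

(~b | ~c | a) & (d | ~c | a) & (d | ~a | b) & (c | ~a | b)

(b | ~d | ~c) -> ((c -> a) & (a -> b))
⇔ ~(b | ~d | ~c) | ((c -> a) & (a -> b))   [eliminate ->]
⇔ ~(b | ~d | ~c) | ((~c | a) & (a -> b))   [eliminate ->]
⇔ ~(b | ~d | ~c) | ((~c | a) & (~a | b))   [eliminate ->]
⇔ (~b & ~~d & ~~c) | ((~c | a) & (~a | b))   [De Morgan]
⇔ (~b & d & ~~c) | ((~c | a) & (~a | b))   [double negation]
⇔ (~b & d & c) | ((~c | a) & (~a | b))   [double negation]
⇔ (~b | ~c | a) & (~b | ~a | b) & (d | ~c | a) & (d | ~a | b) & (c | ~c | a) & (c | ~a | b)   [distribute | over &]
⇔ (~b | ~c | a) & (d | ~c | a) & (d | ~a | b) & (c | ~a | b)   [simplify]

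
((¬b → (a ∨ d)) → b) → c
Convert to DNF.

(a ∧ ¬b) ∨ (d ∧ ¬b) ∨ c

((¬b → (a ∨ d)) → b) → c
≡ ¬((¬b → (a ∨ d)) → b) ∨ c   (eliminate →)
≡ ¬(¬(¬b → (a ∨ d)) ∨ b) ∨ c   (eliminate →)
≡ ¬(¬(¬¬b ∨ a ∨ d) ∨ b) ∨ c   (eliminate →)
≡ (¬¬(¬¬b ∨ a ∨ d) ∧ ¬b) ∨ c   (De Morgan)
≡ ((¬¬b ∨ a ∨ d) ∧ ¬b) ∨ c   (double negation)
≡ ((b ∨ a ∨ d) ∧ ¬b) ∨ c   (double negation)
≡ (b ∧ ¬b) ∨ (a ∧ ¬b) ∨ (d ∧ ¬b) ∨ c   (distribute ∧ over ∨)
≡ (a ∧ ¬b) ∨ (d ∧ ¬b) ∨ c   (simplify)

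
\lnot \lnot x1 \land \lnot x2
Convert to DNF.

\lnot \lnot x1 \land \lnot x2
= x1 \land \lnot x2   — double negation

x1 \land \lnot x2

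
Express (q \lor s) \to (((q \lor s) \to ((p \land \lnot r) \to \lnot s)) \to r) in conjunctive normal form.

(q \lor s) \to (((q \lor s) \to ((p \land \lnot r) \to \lnot s)) \to r)
= \lnot (q \lor s) \lor (((q \lor s) \to ((p \land \lnot r) \to \lnot s)) \to r)   (eliminate \to)
= \lnot (q \lor s) \lor \lnot ((q \lor s) \to ((p \land \lnot r) \to \lnot s)) \lor r   (eliminate \to)
= \lnot (q \lor s) \lor \lnot (\lnot (q \lor s) \lor ((p \land \lnot r) \to \lnot s)) \lor r   (eliminate \to)
= \lnot (q \lor s) \lor \lnot (\lnot (q \lor s) \lor \lnot (p \land \lnot r) \lor \lnot s) \lor r   (eliminate \to)
= (\lnot q \land \lnot s) \lor \lnot (\lnot (q \lor s) \lor \lnot (p \land \lnot r) \lor \lnot s) \lor r   (De Morgan)
= (\lnot q \land \lnot s) \lor (\lnot \lnot (q \lor s) \land \lnot \lnot (p \land \lnot r) \land \lnot \lnot s) \lor r   (De Morgan)
= (\lnot q \land \lnot s) \lor ((q \lor s) \land \lnot \lnot (p \land \lnot r) \land \lnot \lnot s) \lor r   (double negation)
= (\lnot q \land \lnot s) \lor ((q \lor s) \land p \land \lnot r \land \lnot \lnot s) \lor r   (double negation)
= (\lnot q \land \lnot s) \lor ((q \lor s) \land p \land \lnot r \land s) \lor r   (double negation)
= (\lnot q \lor q \lor s \lor r) \land (\lnot q \lor p \lor r) \land (\lnot q \lor \lnot r \lor r) \land (\lnot q \lor s \lor r) \land (\lnot s \lor q \lor s \lor r) \land (\lnot s \lor p \lor r) \land (\lnot s \lor \lnot r \lor r) \land (\lnot s \lor s \lor r)   (distribute \lor over \land)
= (\lnot q \lor p \lor r) \land (\lnot q \lor s \lor r) \land (\lnot s \lor p \lor r)   (simplify)

(\lnot q \lor p \lor r) \land (\lnot q \lor s \lor r) \land (\lnot s \lor p \lor r)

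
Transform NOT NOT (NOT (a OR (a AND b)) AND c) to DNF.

NOT NOT (NOT (a OR (a AND b)) AND c)
≡ NOT (a OR (a AND b)) AND c   (double negation)
≡ NOT a AND NOT (a AND b) AND c   (De Morgan)
≡ NOT a AND (NOT a OR NOT b) AND c   (De Morgan)
≡ (NOT a AND NOT a AND c) OR (NOT a AND NOT b AND c)   (distribute AND over OR)
≡ NOT a AND c   (simplify)

NOT a AND c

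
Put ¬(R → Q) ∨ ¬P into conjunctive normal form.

(R ∨ ¬P) ∧ (¬Q ∨ ¬P)

¬(R → Q) ∨ ¬P
⇔ ¬(¬R ∨ Q) ∨ ¬P   [eliminate →]
⇔ (¬¬R ∧ ¬Q) ∨ ¬P   [De Morgan]
⇔ (R ∧ ¬Q) ∨ ¬P   [double negation]
⇔ (R ∨ ¬P) ∧ (¬Q ∨ ¬P)   [distribute ∨ over ∧]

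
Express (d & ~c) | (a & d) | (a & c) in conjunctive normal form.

(d & ~c) | (a & d) | (a & c)
≡ (d | a | a) & (d | a | c) & (d | d | a) & (d | d | c) & (~c | a | a) & (~c | a | c) & (~c | d | a) & (~c | d | c)   — distribute | over &
≡ (d | a) & (d | c) & (~c | a)   — simplify

(d | a) & (d | c) & (~c | a)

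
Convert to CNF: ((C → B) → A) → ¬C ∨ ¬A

¬A ∨ ¬C

((C → B) → A) → ¬C ∨ ¬A
⇔ ¬((C → B) → A) ∨ ¬C ∨ ¬A   [eliminate →]
⇔ ¬(¬(C → B) ∨ A) ∨ ¬C ∨ ¬A   [eliminate →]
⇔ ¬(¬(¬C ∨ B) ∨ A) ∨ ¬C ∨ ¬A   [eliminate →]
⇔ ¬¬(¬C ∨ B) ∧ ¬A ∨ ¬C ∨ ¬A   [De Morgan]
⇔ (¬C ∨ B) ∧ ¬A ∨ ¬C ∨ ¬A   [double negation]
⇔ (¬C ∨ B ∨ ¬C ∨ ¬A) ∧ (¬A ∨ ¬C ∨ ¬A)   [distribute ∨ over ∧]
⇔ ¬A ∨ ¬C   [simplify]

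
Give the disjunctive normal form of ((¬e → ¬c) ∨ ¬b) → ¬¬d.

(¬e ∧ c ∧ b) ∨ d

((¬e → ¬c) ∨ ¬b) → ¬¬d
≡ ¬((¬e → ¬c) ∨ ¬b) ∨ ¬¬d
≡ ¬(¬¬e ∨ ¬c ∨ ¬b) ∨ ¬¬d
≡ (¬¬¬e ∧ ¬¬c ∧ ¬¬b) ∨ ¬¬d
≡ (¬e ∧ ¬¬c ∧ ¬¬b) ∨ ¬¬d
≡ (¬e ∧ c ∧ ¬¬b) ∨ ¬¬d
≡ (¬e ∧ c ∧ b) ∨ ¬¬d
≡ (¬e ∧ c ∧ b) ∨ d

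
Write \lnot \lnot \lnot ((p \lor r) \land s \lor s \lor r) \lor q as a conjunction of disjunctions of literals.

\lnot \lnot \lnot ((p \lor r) \land s \lor s \lor r) \lor q
≡ \lnot ((p \lor r) \land s \lor s \lor r) \lor q   [double negation]
≡ \lnot ((p \lor r) \land s) \land \lnot s \land \lnot r \lor q   [De Morgan]
≡ (\lnot (p \lor r) \lor \lnot s) \land \lnot s \land \lnot r \lor q   [De Morgan]
≡ (\lnot p \land \lnot r \lor \lnot s) \land \lnot s \land \lnot r \lor q   [De Morgan]
≡ (\lnot p \lor \lnot s \lor q) \land (\lnot r \lor \lnot s \lor q) \land (\lnot s \lor q) \land (\lnot r \lor q)   [distribute \lor over \land]
≡ (\lnot s \lor q) \land (\lnot r \lor q)   [simplify]

(\lnot s \lor q) \land (\lnot r \lor q)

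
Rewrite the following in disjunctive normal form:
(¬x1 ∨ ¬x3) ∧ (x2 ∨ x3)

(¬x1 ∧ x2) ∨ (¬x1 ∧ x3) ∨ (¬x3 ∧ x2)

(¬x1 ∨ ¬x3) ∧ (x2 ∨ x3)
≡ (¬x1 ∧ x2) ∨ (¬x1 ∧ x3) ∨ (¬x3 ∧ x2) ∨ (¬x3 ∧ x3)   [distribute ∧ over ∨]
≡ (¬x1 ∧ x2) ∨ (¬x1 ∧ x3) ∨ (¬x3 ∧ x2)   [simplify]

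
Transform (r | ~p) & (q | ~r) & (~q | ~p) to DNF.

(~p & q) | (~p & ~r)

(r | ~p) & (q | ~r) & (~q | ~p)
≡ (r & q & ~q) | (r & q & ~p) | (r & ~r & ~q) | (r & ~r & ~p) | (~p & q & ~q) | (~p & q & ~p) | (~p & ~r & ~q) | (~p & ~r & ~p)
≡ (~p & q) | (~p & ~r)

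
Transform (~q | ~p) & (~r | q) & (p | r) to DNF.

(~q & ~r & p) | (~p & q & r)

(~q | ~p) & (~r | q) & (p | r)
= (~q & ~r & p) | (~q & ~r & r) | (~q & q & p) | (~q & q & r) | (~p & ~r & p) | (~p & ~r & r) | (~p & q & p) | (~p & q & r)   (distribute & over |)
= (~q & ~r & p) | (~p & q & r)   (simplify)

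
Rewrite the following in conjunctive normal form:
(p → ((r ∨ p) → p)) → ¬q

(p ∨ ¬q) ∧ (¬p ∨ ¬q)

(p → ((r ∨ p) → p)) → ¬q
≡ ¬(p → ((r ∨ p) → p)) ∨ ¬q   — eliminate →
≡ ¬(¬p ∨ ((r ∨ p) → p)) ∨ ¬q   — eliminate →
≡ ¬(¬p ∨ ¬(r ∨ p) ∨ p) ∨ ¬q   — eliminate →
≡ (¬¬p ∧ ¬¬(r ∨ p) ∧ ¬p) ∨ ¬q   — De Morgan
≡ (p ∧ ¬¬(r ∨ p) ∧ ¬p) ∨ ¬q   — double negation
≡ (p ∧ (r ∨ p) ∧ ¬p) ∨ ¬q   — double negation
≡ (p ∨ ¬q) ∧ (r ∨ p ∨ ¬q) ∧ (¬p ∨ ¬q)   — distribute ∨ over ∧
≡ (p ∨ ¬q) ∧ (¬p ∨ ¬q)   — simplify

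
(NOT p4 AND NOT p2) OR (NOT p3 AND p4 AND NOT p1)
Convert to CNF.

(NOT p4 OR NOT p3) AND (NOT p4 OR NOT p1) AND (NOT p2 OR NOT p3) AND (NOT p2 OR p4) AND (NOT p2 OR NOT p1)

(NOT p4 AND NOT p2) OR (NOT p3 AND p4 AND NOT p1)
= (NOT p4 OR NOT p3) AND (NOT p4 OR p4) AND (NOT p4 OR NOT p1) AND (NOT p2 OR NOT p3) AND (NOT p2 OR p4) AND (NOT p2 OR NOT p1)   [distribute OR over AND]
= (NOT p4 OR NOT p3) AND (NOT p4 OR NOT p1) AND (NOT p2 OR NOT p3) AND (NOT p2 OR p4) AND (NOT p2 OR NOT p1)   [simplify]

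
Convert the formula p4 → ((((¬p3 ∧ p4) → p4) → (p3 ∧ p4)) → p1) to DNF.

¬p4 ∨ (p4 ∧ ¬p3) ∨ p1

p4 → ((((¬p3 ∧ p4) → p4) → (p3 ∧ p4)) → p1)
≡ ¬p4 ∨ ((((¬p3 ∧ p4) → p4) → (p3 ∧ p4)) → p1)   (eliminate →)
≡ ¬p4 ∨ ¬(((¬p3 ∧ p4) → p4) → (p3 ∧ p4)) ∨ p1   (eliminate →)
≡ ¬p4 ∨ ¬(¬((¬p3 ∧ p4) → p4) ∨ (p3 ∧ p4)) ∨ p1   (eliminate →)
≡ ¬p4 ∨ ¬(¬(¬(¬p3 ∧ p4) ∨ p4) ∨ (p3 ∧ p4)) ∨ p1   (eliminate →)
≡ ¬p4 ∨ (¬¬(¬(¬p3 ∧ p4) ∨ p4) ∧ ¬(p3 ∧ p4)) ∨ p1   (De Morgan)
≡ ¬p4 ∨ ((¬(¬p3 ∧ p4) ∨ p4) ∧ ¬(p3 ∧ p4)) ∨ p1   (double negation)
≡ ¬p4 ∨ ((¬¬p3 ∨ ¬p4 ∨ p4) ∧ ¬(p3 ∧ p4)) ∨ p1   (De Morgan)
≡ ¬p4 ∨ ((p3 ∨ ¬p4 ∨ p4) ∧ ¬(p3 ∧ p4)) ∨ p1   (double negation)
≡ ¬p4 ∨ ((p3 ∨ ¬p4 ∨ p4) ∧ (¬p3 ∨ ¬p4)) ∨ p1   (De Morgan)
≡ ¬p4 ∨ (p3 ∧ ¬p3) ∨ (p3 ∧ ¬p4) ∨ (¬p4 ∧ ¬p3) ∨ (¬p4 ∧ ¬p4) ∨ (p4 ∧ ¬p3) ∨ (p4 ∧ ¬p4) ∨ p1   (distribute ∧ over ∨)
≡ ¬p4 ∨ (p4 ∧ ¬p3) ∨ p1   (simplify)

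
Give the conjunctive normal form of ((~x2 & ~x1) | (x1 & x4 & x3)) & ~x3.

(~x2 | x1) & (~x2 | x4) & (~x2 | x3) & (~x1 | x4) & (~x1 | x3) & ~x3

((~x2 & ~x1) | (x1 & x4 & x3)) & ~x3
≡ (~x2 | x1) & (~x2 | x4) & (~x2 | x3) & (~x1 | x1) & (~x1 | x4) & (~x1 | x3) & ~x3   [distribute | over &]
≡ (~x2 | x1) & (~x2 | x4) & (~x2 | x3) & (~x1 | x4) & (~x1 | x3) & ~x3   [simplify]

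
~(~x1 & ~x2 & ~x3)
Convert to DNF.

x1 | x2 | x3

~(~x1 & ~x2 & ~x3)
≡ ~~x1 | ~~x2 | ~~x3   [De Morgan]
≡ x1 | ~~x2 | ~~x3   [double negation]
≡ x1 | x2 | ~~x3   [double negation]
≡ x1 | x2 | x3   [double negation]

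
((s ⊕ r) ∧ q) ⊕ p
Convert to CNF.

((s ⊕ r) ∧ q) ⊕ p
= (((s ⊕ r) ∧ q) ∨ p) ∧ ¬((s ⊕ r) ∧ q ∧ p)   [expand ⊕]
= (((s ∨ r) ∧ ¬(s ∧ r) ∧ q) ∨ p) ∧ ¬((s ⊕ r) ∧ q ∧ p)   [expand ⊕]
= (((s ∨ r) ∧ ¬(s ∧ r) ∧ q) ∨ p) ∧ ¬((s ∨ r) ∧ ¬(s ∧ r) ∧ q ∧ p)   [expand ⊕]
= (((s ∨ r) ∧ (¬s ∨ ¬r) ∧ q) ∨ p) ∧ ¬((s ∨ r) ∧ ¬(s ∧ r) ∧ q ∧ p)   [De Morgan]
= (((s ∨ r) ∧ (¬s ∨ ¬r) ∧ q) ∨ p) ∧ (¬(s ∨ r) ∨ ¬¬(s ∧ r) ∨ ¬q ∨ ¬p)   [De Morgan]
= (((s ∨ r) ∧ (¬s ∨ ¬r) ∧ q) ∨ p) ∧ ((¬s ∧ ¬r) ∨ ¬¬(s ∧ r) ∨ ¬q ∨ ¬p)   [De Morgan]
= (((s ∨ r) ∧ (¬s ∨ ¬r) ∧ q) ∨ p) ∧ ((¬s ∧ ¬r) ∨ (s ∧ r) ∨ ¬q ∨ ¬p)   [double negation]
= (s ∨ r ∨ p) ∧ (¬s ∨ ¬r ∨ p) ∧ (q ∨ p) ∧ (¬s ∨ s ∨ ¬q ∨ ¬p) ∧ (¬s ∨ r ∨ ¬q ∨ ¬p) ∧ (¬r ∨ s ∨ ¬q ∨ ¬p) ∧ (¬r ∨ r ∨ ¬q ∨ ¬p)   [distribute ∨ over ∧]
= (s ∨ r ∨ p) ∧ (¬s ∨ ¬r ∨ p) ∧ (q ∨ p) ∧ (¬s ∨ r ∨ ¬q ∨ ¬p) ∧ (¬r ∨ s ∨ ¬q ∨ ¬p)   [simplify]

(s ∨ r ∨ p) ∧ (¬s ∨ ¬r ∨ p) ∧ (q ∨ p) ∧ (¬s ∨ r ∨ ¬q ∨ ¬p) ∧ (¬r ∨ s ∨ ¬q ∨ ¬p)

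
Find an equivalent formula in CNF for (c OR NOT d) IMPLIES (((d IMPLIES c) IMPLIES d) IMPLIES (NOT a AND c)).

NOT c OR NOT d OR NOT a

(c OR NOT d) IMPLIES (((d IMPLIES c) IMPLIES d) IMPLIES (NOT a AND c))
≡ NOT (c OR NOT d) OR (((d IMPLIES c) IMPLIES d) IMPLIES (NOT a AND c))   [eliminate IMPLIES]
≡ NOT (c OR NOT d) OR NOT ((d IMPLIES c) IMPLIES d) OR (NOT a AND c)   [eliminate IMPLIES]
≡ NOT (c OR NOT d) OR NOT (NOT (d IMPLIES c) OR d) OR (NOT a AND c)   [eliminate IMPLIES]
≡ NOT (c OR NOT d) OR NOT (NOT (NOT d OR c) OR d) OR (NOT a AND c)   [eliminate IMPLIES]
≡ (NOT c AND NOT NOT d) OR NOT (NOT (NOT d OR c) OR d) OR (NOT a AND c)   [De Morgan]
≡ (NOT c AND d) OR NOT (NOT (NOT d OR c) OR d) OR (NOT a AND c)   [double negation]
≡ (NOT c AND d) OR (NOT NOT (NOT d OR c) AND NOT d) OR (NOT a AND c)   [De Morgan]
≡ (NOT c AND d) OR ((NOT d OR c) AND NOT d) OR (NOT a AND c)   [double negation]
≡ (NOT c OR NOT d OR c OR NOT a) AND (NOT c OR NOT d OR c OR c) AND (NOT c OR NOT d OR NOT a) AND (NOT c OR NOT d OR c) AND (d OR NOT d OR c OR NOT a) AND (d OR NOT d OR c OR c) AND (d OR NOT d OR NOT a) AND (d OR NOT d OR c)   [distribute OR over AND]
≡ NOT c OR NOT d OR NOT a   [simplify]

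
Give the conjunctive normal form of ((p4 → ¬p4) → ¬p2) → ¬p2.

((p4 → ¬p4) → ¬p2) → ¬p2
⇔ ¬((p4 → ¬p4) → ¬p2) ∨ ¬p2   [eliminate →]
⇔ ¬(¬(p4 → ¬p4) ∨ ¬p2) ∨ ¬p2   [eliminate →]
⇔ ¬(¬(¬p4 ∨ ¬p4) ∨ ¬p2) ∨ ¬p2   [eliminate →]
⇔ (¬¬(¬p4 ∨ ¬p4) ∧ ¬¬p2) ∨ ¬p2   [De Morgan]
⇔ ((¬p4 ∨ ¬p4) ∧ ¬¬p2) ∨ ¬p2   [double negation]
⇔ ((¬p4 ∨ ¬p4) ∧ p2) ∨ ¬p2   [double negation]
⇔ (¬p4 ∨ ¬p4 ∨ ¬p2) ∧ (p2 ∨ ¬p2)   [distribute ∨ over ∧]
⇔ ¬p4 ∨ ¬p2   [simplify]

¬p4 ∨ ¬p2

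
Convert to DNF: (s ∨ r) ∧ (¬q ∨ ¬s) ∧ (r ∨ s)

(s ∨ r) ∧ (¬q ∨ ¬s) ∧ (r ∨ s)
≡ (s ∧ ¬q ∧ r) ∨ (s ∧ ¬q ∧ s) ∨ (s ∧ ¬s ∧ r) ∨ (s ∧ ¬s ∧ s) ∨ (r ∧ ¬q ∧ r) ∨ (r ∧ ¬q ∧ s) ∨ (r ∧ ¬s ∧ r) ∨ (r ∧ ¬s ∧ s)   (distribute ∧ over ∨)
≡ (s ∧ ¬q) ∨ (r ∧ ¬q) ∨ (r ∧ ¬s)   (simplify)

(s ∧ ¬q) ∨ (r ∧ ¬q) ∨ (r ∧ ¬s)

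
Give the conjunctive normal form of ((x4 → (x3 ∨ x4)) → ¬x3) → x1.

x3 ∨ x1

((x4 → (x3 ∨ x4)) → ¬x3) → x1
≡ ¬((x4 → (x3 ∨ x4)) → ¬x3) ∨ x1   — eliminate →
≡ ¬(¬(x4 → (x3 ∨ x4)) ∨ ¬x3) ∨ x1   — eliminate →
≡ ¬(¬(¬x4 ∨ x3 ∨ x4) ∨ ¬x3) ∨ x1   — eliminate →
≡ (¬¬(¬x4 ∨ x3 ∨ x4) ∧ ¬¬x3) ∨ x1   — De Morgan
≡ ((¬x4 ∨ x3 ∨ x4) ∧ ¬¬x3) ∨ x1   — double negation
≡ ((¬x4 ∨ x3 ∨ x4) ∧ x3) ∨ x1   — double negation
≡ (¬x4 ∨ x3 ∨ x4 ∨ x1) ∧ (x3 ∨ x1)   — distribute ∨ over ∧
≡ x3 ∨ x1   — simplify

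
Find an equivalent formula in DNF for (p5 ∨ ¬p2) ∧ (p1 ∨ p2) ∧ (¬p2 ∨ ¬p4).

(p5 ∨ ¬p2) ∧ (p1 ∨ p2) ∧ (¬p2 ∨ ¬p4)
= (p5 ∧ p1 ∧ ¬p2) ∨ (p5 ∧ p1 ∧ ¬p4) ∨ (p5 ∧ p2 ∧ ¬p2) ∨ (p5 ∧ p2 ∧ ¬p4) ∨ (¬p2 ∧ p1 ∧ ¬p2) ∨ (¬p2 ∧ p1 ∧ ¬p4) ∨ (¬p2 ∧ p2 ∧ ¬p2) ∨ (¬p2 ∧ p2 ∧ ¬p4)   [distribute ∧ over ∨]
= (p5 ∧ p1 ∧ ¬p4) ∨ (p5 ∧ p2 ∧ ¬p4) ∨ (¬p2 ∧ p1)   [simplify]

(p5 ∧ p1 ∧ ¬p4) ∨ (p5 ∧ p2 ∧ ¬p4) ∨ (¬p2 ∧ p1)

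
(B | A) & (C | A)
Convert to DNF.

(B & C) | A

(B | A) & (C | A)
≡ (B & C) | (B & A) | (A & C) | (A & A)
≡ (B & C) | A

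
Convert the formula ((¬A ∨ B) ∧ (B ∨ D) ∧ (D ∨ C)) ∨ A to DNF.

((¬A ∨ B) ∧ (B ∨ D) ∧ (D ∨ C)) ∨ A
= (¬A ∧ B ∧ D) ∨ (¬A ∧ B ∧ C) ∨ (¬A ∧ D ∧ D) ∨ (¬A ∧ D ∧ C) ∨ (B ∧ B ∧ D) ∨ (B ∧ B ∧ C) ∨ (B ∧ D ∧ D) ∨ (B ∧ D ∧ C) ∨ A
= (¬A ∧ D) ∨ (B ∧ D) ∨ (B ∧ C) ∨ A

(¬A ∧ D) ∨ (B ∧ D) ∨ (B ∧ C) ∨ A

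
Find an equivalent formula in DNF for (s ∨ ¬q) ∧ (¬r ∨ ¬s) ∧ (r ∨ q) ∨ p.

s ∧ ¬r ∧ q ∨ ¬q ∧ ¬s ∧ r ∨ p

(s ∨ ¬q) ∧ (¬r ∨ ¬s) ∧ (r ∨ q) ∨ p
⇔ s ∧ ¬r ∧ r ∨ s ∧ ¬r ∧ q ∨ s ∧ ¬s ∧ r ∨ s ∧ ¬s ∧ q ∨ ¬q ∧ ¬r ∧ r ∨ ¬q ∧ ¬r ∧ q ∨ ¬q ∧ ¬s ∧ r ∨ ¬q ∧ ¬s ∧ q ∨ p
⇔ s ∧ ¬r ∧ q ∨ ¬q ∧ ¬s ∧ r ∨ p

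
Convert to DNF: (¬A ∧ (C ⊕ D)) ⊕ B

(¬A ∧ (C ⊕ D)) ⊕ B
= (¬A ∧ (C ⊕ D) ∧ ¬B) ∨ (¬(¬A ∧ (C ⊕ D)) ∧ B)   [expand ⊕]
= (¬A ∧ ((C ∧ ¬D) ∨ (¬C ∧ D)) ∧ ¬B) ∨ (¬(¬A ∧ (C ⊕ D)) ∧ B)   [expand ⊕]
= (¬A ∧ ((C ∧ ¬D) ∨ (¬C ∧ D)) ∧ ¬B) ∨ (¬(¬A ∧ ((C ∧ ¬D) ∨ (¬C ∧ D))) ∧ B)   [expand ⊕]
= (¬A ∧ ((C ∧ ¬D) ∨ (¬C ∧ D)) ∧ ¬B) ∨ ((¬¬A ∨ ¬((C ∧ ¬D) ∨ (¬C ∧ D))) ∧ B)   [De Morgan]
= (¬A ∧ ((C ∧ ¬D) ∨ (¬C ∧ D)) ∧ ¬B) ∨ ((A ∨ ¬((C ∧ ¬D) ∨ (¬C ∧ D))) ∧ B)   [double negation]
= (¬A ∧ ((C ∧ ¬D) ∨ (¬C ∧ D)) ∧ ¬B) ∨ ((A ∨ (¬(C ∧ ¬D) ∧ ¬(¬C ∧ D))) ∧ B)   [De Morgan]
= (¬A ∧ ((C ∧ ¬D) ∨ (¬C ∧ D)) ∧ ¬B) ∨ ((A ∨ ((¬C ∨ ¬¬D) ∧ ¬(¬C ∧ D))) ∧ B)   [De Morgan]
= (¬A ∧ ((C ∧ ¬D) ∨ (¬C ∧ D)) ∧ ¬B) ∨ ((A ∨ ((¬C ∨ D) ∧ ¬(¬C ∧ D))) ∧ B)   [double negation]
= (¬A ∧ ((C ∧ ¬D) ∨ (¬C ∧ D)) ∧ ¬B) ∨ ((A ∨ ((¬C ∨ D) ∧ (¬¬C ∨ ¬D))) ∧ B)   [De Morgan]
= (¬A ∧ ((C ∧ ¬D) ∨ (¬C ∧ D)) ∧ ¬B) ∨ ((A ∨ ((¬C ∨ D) ∧ (C ∨ ¬D))) ∧ B)   [double negation]
= (¬A ∧ C ∧ ¬D ∧ ¬B) ∨ (¬A ∧ ¬C ∧ D ∧ ¬B) ∨ (A ∧ B) ∨ (¬C ∧ C ∧ B) ∨ (¬C ∧ ¬D ∧ B) ∨ (D ∧ C ∧ B) ∨ (D ∧ ¬D ∧ B)   [distribute ∧ over ∨]
= (¬A ∧ C ∧ ¬D ∧ ¬B) ∨ (¬A ∧ ¬C ∧ D ∧ ¬B) ∨ (A ∧ B) ∨ (¬C ∧ ¬D ∧ B) ∨ (D ∧ C ∧ B)   [simplify]

(¬A ∧ C ∧ ¬D ∧ ¬B) ∨ (¬A ∧ ¬C ∧ D ∧ ¬B) ∨ (A ∧ B) ∨ (¬C ∧ ¬D ∧ B) ∨ (D ∧ C ∧ B)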